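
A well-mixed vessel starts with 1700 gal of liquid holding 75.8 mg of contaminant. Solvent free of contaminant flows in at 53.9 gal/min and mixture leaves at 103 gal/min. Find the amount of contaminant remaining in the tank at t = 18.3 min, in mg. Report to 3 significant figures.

15.7 mg

Let m(t) be the amount of contaminant. Volume: V(t) = V₀ + (Q_in − Q_out) t = 1700 − 49.100 t; V(18.3) = 801.47 gal.
No contaminant enters, so dm/dt = −Q_out · (m/V).
dm/m = −Q_out dt/(V₀ − 49.100 t); integrating gives ln(m/m₀) = −(Q_out/(Q_in−Q_out)) ln(V/V₀).
m = m₀ (V₀/V)^(Q_out/(Q_in−Q_out)) = 75.8 × (1700/801.47)^(-2.0978) = 15.654 mg.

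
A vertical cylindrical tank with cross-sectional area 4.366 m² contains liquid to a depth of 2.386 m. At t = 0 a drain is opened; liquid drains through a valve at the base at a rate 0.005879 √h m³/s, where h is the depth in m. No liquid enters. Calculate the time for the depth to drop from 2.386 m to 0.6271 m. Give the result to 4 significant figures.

A dh/dt = −Q_out = −0.005879 √h.
This is separable: 2 d(√h)/dt = −0.005879/A, so √h = √h₀ − (0.005879/(2A)) t.
t = 2A(√h₀ − √h)/0.005879 = 2·4.366·(√2.386 − √0.6271)/0.005879
  = 8.73200 × (1.54467 − 0.791896) / 0.005879 = 1118.08 s.

1118 s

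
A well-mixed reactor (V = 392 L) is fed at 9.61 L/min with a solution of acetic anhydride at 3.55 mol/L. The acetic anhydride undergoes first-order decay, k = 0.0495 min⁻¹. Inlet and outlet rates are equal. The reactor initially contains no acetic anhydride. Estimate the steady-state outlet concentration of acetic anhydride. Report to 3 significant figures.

1.18 mol/L

Accumulation = in − out − consumed: V dC/dt = Q C_in − Q C − k V C.
At steady state: 0 = Q C_in − (Q + kV) C_ss, so C_ss = Q C_in/(Q + kV).
C_ss = 9.61·3.55/(9.61 + 0.0495·392) = 34.115/29.014 = 1.1758 mol/L.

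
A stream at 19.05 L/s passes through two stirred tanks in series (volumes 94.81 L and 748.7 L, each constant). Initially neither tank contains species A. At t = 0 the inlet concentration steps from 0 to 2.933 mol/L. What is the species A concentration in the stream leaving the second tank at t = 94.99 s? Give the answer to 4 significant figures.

Species balance on tank i: dCᵢ/dt = (Cᵢ₋₁ − Cᵢ)/τᵢ with τᵢ = Vᵢ/Q.
τ₁ = 94.81/19.05 = 4.97690 s; τ₂ = 748.7/19.05 = 39.3018 s.
Solving the cascade with C₁(0)=C₂(0)=0 gives C₂(t) = C_in[1 − (τ₁ e^(−t/τ₁) − τ₂ e^(−t/τ₂))/(τ₁ − τ₂)].
At t = 94.99: e^(−t/τ₁) = 5.14023e-09, e^(−t/τ₂) = 0.0891945.
C₂ = 2.933·[1 − (4.97690·5.14023e-09 − 39.3018·0.0891945)/(-34.3249)] = 2.933·0.897873 = 2.63346 mol/L.

2.633 mol/L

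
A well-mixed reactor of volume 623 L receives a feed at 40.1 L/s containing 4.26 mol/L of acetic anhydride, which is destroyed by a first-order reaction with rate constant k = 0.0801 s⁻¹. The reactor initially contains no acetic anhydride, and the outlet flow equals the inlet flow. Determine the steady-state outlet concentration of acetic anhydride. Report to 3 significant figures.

1.90 mol/L

Accumulation = in − out − consumed: V dC/dt = Q C_in − Q C − k V C.
At steady state: 0 = Q C_in − (Q + kV) C_ss, so C_ss = Q C_in/(Q + kV).
C_ss = 40.1·4.26/(40.1 + 0.0801·623) = 170.83/90.002 = 1.8980 mol/L.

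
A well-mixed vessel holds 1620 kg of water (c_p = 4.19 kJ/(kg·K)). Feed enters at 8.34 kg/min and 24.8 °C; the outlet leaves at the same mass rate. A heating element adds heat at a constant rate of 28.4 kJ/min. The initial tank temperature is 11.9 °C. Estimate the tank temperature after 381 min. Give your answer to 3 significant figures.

23.7 °C

Energy balance: M c_p dT/dt = ṁ c_p (T_in − T) + 28.4.
τ = M/ṁ = 194.24 min; T_ss = T_in + Q̇/(ṁ c_p) = 24.8 + 28.4/(8.34·4.19) = 25.613 °C.
Integrating: T(t) = T_ss + (T₀ − T_ss) e^(−t/τ).
T(381) = 25.613 + (-13.713)·e^(−381/194.24) = 25.613 + (-13.713)·0.14066 = 23.684 °C.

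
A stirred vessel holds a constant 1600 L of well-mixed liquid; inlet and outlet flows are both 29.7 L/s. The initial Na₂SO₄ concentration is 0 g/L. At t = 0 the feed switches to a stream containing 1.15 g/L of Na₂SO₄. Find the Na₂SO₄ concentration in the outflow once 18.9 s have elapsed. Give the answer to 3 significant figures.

Accumulation = in − out for the solute gives V dC/dt = Q(C_in − C).
Rewrite as dC/dt + C/τ = C_in/τ, τ = V/Q = 53.872 s.
Integrating: C(t) = C_in + (C₀ − C_in) e^(−t/τ).
C(18.9) = 1.15 + (0 − 1.15)·e^(−18.9/53.872) = 1.15 + (-1.1500)·0.70410 = 0.34028 g/L.

0.340 g/L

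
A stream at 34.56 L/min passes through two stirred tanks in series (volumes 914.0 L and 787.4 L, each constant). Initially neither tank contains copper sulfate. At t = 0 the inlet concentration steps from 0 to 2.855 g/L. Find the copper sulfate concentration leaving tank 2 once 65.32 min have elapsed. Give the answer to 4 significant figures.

Each tank obeys Vᵢ dCᵢ/dt = Q(Cᵢ₋₁ − Cᵢ), so τᵢ = Vᵢ/Q.
τ₁ = 914.0/34.56 = 26.4468 min; τ₂ = 787.4/34.56 = 22.7836 min.
Solving the cascade with C₁(0)=C₂(0)=0 gives C₂(t) = C_in[1 − (τ₁ e^(−t/τ₁) − τ₂ e^(−t/τ₂))/(τ₁ − τ₂)].
At t = 65.32: e^(−t/τ₁) = 0.0845960, e^(−t/τ₂) = 0.0568705.
C₂ = 2.855·[1 − (26.4468·0.0845960 − 22.7836·0.0568705)/(3.66319)] = 2.855·0.742962 = 2.12116 g/L.

2.121 g/L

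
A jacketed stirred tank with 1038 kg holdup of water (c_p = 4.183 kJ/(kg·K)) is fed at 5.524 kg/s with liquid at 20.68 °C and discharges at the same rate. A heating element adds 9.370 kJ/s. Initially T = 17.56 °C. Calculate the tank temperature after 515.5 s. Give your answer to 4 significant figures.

20.86 °C

M c_p dT/dt = ṁ c_p (T_in − T) + Q̇.
τ = M/ṁ = 187.907 s; T_ss = T_in + Q̇/(ṁ c_p) = 20.68 + 9.370/(5.524·4.183) = 21.0855 °C.
Solution: T(t) = T_ss + (T₀ − T_ss) e^(−t/τ).
T(515.5) = 21.0855 + (-3.52551)·e^(−515.5/187.907) = 21.0855 + (-3.52551)·0.0643529 = 20.8586 °C.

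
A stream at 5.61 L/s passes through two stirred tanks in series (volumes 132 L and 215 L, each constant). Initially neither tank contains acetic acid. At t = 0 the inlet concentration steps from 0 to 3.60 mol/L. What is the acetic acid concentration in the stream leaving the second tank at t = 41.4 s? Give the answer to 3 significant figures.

1.42 mol/L

Each tank obeys Vᵢ dCᵢ/dt = Q(Cᵢ₋₁ − Cᵢ), so τᵢ = Vᵢ/Q.
τ₁ = 132/5.61 = 23.529 s; τ₂ = 215/5.61 = 38.324 s.
Solving the cascade with C₁(0)=C₂(0)=0 gives C₂(t) = C_in[1 − (τ₁ e^(−t/τ₁) − τ₂ e^(−t/τ₂))/(τ₁ − τ₂)].
At t = 41.4: e^(−t/τ₁) = 0.17213, e^(−t/τ₂) = 0.33951.
C₂ = 3.60·[1 − (23.529·0.17213 − 38.324·0.33951)/(-14.795)] = 3.60·0.39430 = 1.4195 mol/L.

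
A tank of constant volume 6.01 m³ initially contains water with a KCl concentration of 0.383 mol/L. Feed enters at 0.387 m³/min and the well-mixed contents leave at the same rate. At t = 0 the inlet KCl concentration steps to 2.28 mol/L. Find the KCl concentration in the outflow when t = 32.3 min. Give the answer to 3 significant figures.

2.04 mol/L

Mass balance on the solute (V constant): V dC/dt = Q(C_in − C).
Time constant τ = V/Q = 6.01/0.387 = 15.530 min.
Integrating: C(t) = C_in + (C₀ − C_in) e^(−t/τ).
C(32.3) = 2.28 + (0.383 − 2.28)·e^(−32.3/15.530) = 2.28 + (-1.8970)·0.12494 = 2.0430 mol/L.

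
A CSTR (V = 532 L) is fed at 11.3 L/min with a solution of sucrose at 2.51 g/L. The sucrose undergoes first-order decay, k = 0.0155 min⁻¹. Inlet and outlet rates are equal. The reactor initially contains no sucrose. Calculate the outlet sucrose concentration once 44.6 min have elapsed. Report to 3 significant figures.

V dC/dt = Q(C_in − C) − k V C.
dC/dt = (Q/V) C_in − (Q/V + k) C; effective rate a = Q/V + k = 0.021241 + 0.0155 = 0.036741 min⁻¹.
C_ss = Q C_in/(Q + kV) = 1.4511 g/L; C(t) = C_ss + (C₀ − C_ss) e^(−a t).
C(44.6) = 1.4511 + (-1.4511)·e^(−0.036741·44.6) = 1.4511 + (-1.4511)·0.19425 = 1.1692 g/L.

1.17 g/L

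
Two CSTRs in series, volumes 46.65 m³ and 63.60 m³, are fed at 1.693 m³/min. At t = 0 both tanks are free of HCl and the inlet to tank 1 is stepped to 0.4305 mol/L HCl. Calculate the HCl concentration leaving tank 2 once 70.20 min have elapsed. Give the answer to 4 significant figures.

0.2739 mol/L

Each tank obeys Vᵢ dCᵢ/dt = Q(Cᵢ₋₁ − Cᵢ), so τᵢ = Vᵢ/Q.
τ₁ = 46.65/1.693 = 27.5546 min; τ₂ = 63.60/1.693 = 37.5665 min.
Tank 1: C₁ = C_in(1 − e^(−t/τ₁)). Tank 2 (τ₁ ≠ τ₂): C₂ = C_in[1 − (τ₁ e^(−t/τ₁) − τ₂ e^(−t/τ₂))/(τ₁ − τ₂)].
At t = 70.20: e^(−t/τ₁) = 0.0782642, e^(−t/τ₂) = 0.154326.
C₂ = 0.4305·[1 − (27.5546·0.0782642 − 37.5665·0.154326)/(-10.0118)] = 0.4305·0.636336 = 0.273943 mol/L.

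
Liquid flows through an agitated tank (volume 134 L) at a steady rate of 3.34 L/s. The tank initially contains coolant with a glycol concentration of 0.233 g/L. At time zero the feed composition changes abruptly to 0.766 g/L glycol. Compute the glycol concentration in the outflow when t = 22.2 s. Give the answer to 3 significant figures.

0.460 g/L

Mass balance on the solute (V constant): V dC/dt = Q(C_in − C).
Time constant τ = V/Q = 134/3.34 = 40.120 s.
Solution: C(t) = C_in + (C₀ − C_in) e^(−t/τ).
C(22.2) = 0.766 + (0.233 − 0.766)·e^(−22.2/40.120) = 0.766 + (-0.53300)·0.57502 = 0.45951 g/L.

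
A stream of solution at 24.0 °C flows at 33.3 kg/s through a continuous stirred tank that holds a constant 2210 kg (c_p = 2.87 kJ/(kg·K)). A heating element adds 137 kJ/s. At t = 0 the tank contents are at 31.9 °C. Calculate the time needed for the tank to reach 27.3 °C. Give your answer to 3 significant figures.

82.5 s

M c_p dT/dt = ṁ c_p (T_in − T) + Q̇.
τ = M/ṁ = 66.366 s; T_ss = T_in + Q̇/(ṁ c_p) = 25.433 °C.
T(t) = T_ss + (T₀ − T_ss) e^(−t/τ). Set T = 27.3:
e^(−t/τ) = (27.3 − 25.433)/(31.9 − 25.433) = 0.28864
t = −66.366 · ln(0.28864) = 82.465 s.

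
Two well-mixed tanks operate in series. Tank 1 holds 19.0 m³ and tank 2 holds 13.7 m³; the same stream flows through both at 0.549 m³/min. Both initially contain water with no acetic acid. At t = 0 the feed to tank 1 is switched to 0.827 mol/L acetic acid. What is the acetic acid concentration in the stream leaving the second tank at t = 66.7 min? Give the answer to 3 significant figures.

0.543 mol/L

Species balance on tank i: dCᵢ/dt = (Cᵢ₋₁ − Cᵢ)/τᵢ with τᵢ = Vᵢ/Q.
τ₁ = 19.0/0.549 = 34.608 min; τ₂ = 13.7/0.549 = 24.954 min.
Solving the cascade with C₁(0)=C₂(0)=0 gives C₂(t) = C_in[1 − (τ₁ e^(−t/τ₁) − τ₂ e^(−t/τ₂))/(τ₁ − τ₂)].
At t = 66.7: e^(−t/τ₁) = 0.14554, e^(−t/τ₂) = 0.069054.
C₂ = 0.827·[1 − (34.608·0.14554 − 24.954·0.069054)/(9.6539)] = 0.827·0.65674 = 0.54312 mol/L.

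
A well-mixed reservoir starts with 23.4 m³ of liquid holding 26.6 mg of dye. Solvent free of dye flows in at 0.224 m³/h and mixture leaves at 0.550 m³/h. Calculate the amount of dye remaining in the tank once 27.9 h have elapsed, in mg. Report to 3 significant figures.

Let m(t) be the amount of dye. Volume: V(t) = V₀ + (Q_in − Q_out) t = 23.4 − 0.32600 t; V(27.9) = 14.305 m³.
Species balance (pure solvent in): dm/dt = −Q_out · m/V(t).
dm/m = −Q_out dt/(V₀ − 0.32600 t); integrating gives ln(m/m₀) = −(Q_out/(Q_in−Q_out)) ln(V/V₀).
m = m₀ (V₀/V)^(Q_out/(Q_in−Q_out)) = 26.6 × (23.4/14.305)^(-1.6871) = 11.595 mg.

11.6 mg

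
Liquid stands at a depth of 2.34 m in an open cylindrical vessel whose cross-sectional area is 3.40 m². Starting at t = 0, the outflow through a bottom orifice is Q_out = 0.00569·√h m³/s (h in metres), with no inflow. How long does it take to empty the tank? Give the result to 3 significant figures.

Unsteady balance on liquid volume: A dh/dt = −0.00569 √h.
∫ h^(−1/2) dh = −(0.00569/A) ∫ dt, giving 2√h = 2√h₀ − (0.00569/A) t.
Tank is empty when √h = 0: t_empty = 2A√h₀/0.00569.
t_empty = 2·3.40·√2.34/0.00569 = 6.8000·1.5297/0.00569 = 1828.1 s.

1830 s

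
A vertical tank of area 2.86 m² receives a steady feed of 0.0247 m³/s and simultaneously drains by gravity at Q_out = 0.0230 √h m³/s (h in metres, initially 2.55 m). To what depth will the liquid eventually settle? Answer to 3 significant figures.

Mass balance (ρ constant): A dh/dt = Q_in − 0.0230 √h. At steady state dh/dt = 0:
Q_in = 0.0230 √h_ss ⇒ √h_ss = 0.0247/0.0230 = 1.0739.
h_ss = 1.0739² = 1.1533 m. (Since h₀ = 2.55 m > h_ss, the level will fall toward this value.)

1.15 m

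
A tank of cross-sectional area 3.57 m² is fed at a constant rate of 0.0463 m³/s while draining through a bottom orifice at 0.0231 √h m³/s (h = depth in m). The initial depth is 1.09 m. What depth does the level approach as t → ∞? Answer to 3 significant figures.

A dh/dt = Q_in − 0.0231 √h. Steady state requires inflow = outflow:
Q_in = 0.0231 √h_ss ⇒ √h_ss = 0.0463/0.0231 = 2.0043.
h_ss = 2.0043² = 4.0173 m. (Since h₀ = 1.09 m < h_ss, the level will rise toward this value.)

4.02 m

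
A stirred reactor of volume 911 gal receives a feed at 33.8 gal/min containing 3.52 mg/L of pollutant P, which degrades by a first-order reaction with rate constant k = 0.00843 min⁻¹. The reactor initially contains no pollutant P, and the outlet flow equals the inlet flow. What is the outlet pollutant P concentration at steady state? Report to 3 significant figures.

Accumulation = in − out − consumed: V dC/dt = Q C_in − Q C − k V C.
Steady state (dC/dt = 0): C_ss = Q C_in/(Q + kV) = C_in/(1 + kV/Q).
C_ss = 33.8·3.52/(33.8 + 0.00843·911) = 118.98/41.480 = 2.8683 mg/L.

2.87 mg/L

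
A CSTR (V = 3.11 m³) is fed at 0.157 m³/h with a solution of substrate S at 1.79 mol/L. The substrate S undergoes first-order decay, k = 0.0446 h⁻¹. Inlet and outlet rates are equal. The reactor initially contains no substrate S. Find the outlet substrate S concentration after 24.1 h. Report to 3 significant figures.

V dC/dt = Q(C_in − C) − k V C.
dC/dt = (Q/V) C_in − (Q/V + k) C; effective rate a = Q/V + k = 0.050482 + 0.0446 = 0.095082 h⁻¹.
C_ss = Q C_in/(Q + kV) = 0.95037 mol/L; C(t) = C_ss + (C₀ − C_ss) e^(−a t).
C(24.1) = 0.95037 + (-0.95037)·e^(−0.095082·24.1) = 0.95037 + (-0.95037)·0.10112 = 0.85427 mol/L.

0.854 mol/L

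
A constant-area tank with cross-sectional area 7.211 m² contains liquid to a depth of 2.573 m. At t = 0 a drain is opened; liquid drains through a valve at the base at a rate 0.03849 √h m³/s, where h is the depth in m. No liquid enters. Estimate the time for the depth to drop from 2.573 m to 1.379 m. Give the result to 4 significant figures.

161.0 s

A dh/dt = −Q_out = −0.03849 √h.
Separate and integrate: 2(√h − √h₀) = −(0.03849/A) t.
t = 2A(√h₀ − √h)/0.03849 = 2·7.211·(√2.573 − √1.379)/0.03849
  = 14.4220 × (1.60406 − 1.17431) / 0.03849 = 161.025 s.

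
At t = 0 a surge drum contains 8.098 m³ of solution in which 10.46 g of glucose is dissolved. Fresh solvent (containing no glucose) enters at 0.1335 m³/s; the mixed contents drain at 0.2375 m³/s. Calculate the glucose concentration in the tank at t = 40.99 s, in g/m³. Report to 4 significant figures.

0.4948 g/m³

Let m(t) be the amount of glucose. Volume: V(t) = V₀ + (Q_in − Q_out) t = 8.098 − 0.104000 t; V(40.99) = 3.83504 m³.
Solute balance: dm/dt = 0 − Q_out C = −Q_out m/V(t).
dm/m = −Q_out dt/(V₀ − 0.104000 t); integrating gives ln(m/m₀) = −(Q_out/(Q_in−Q_out)) ln(V/V₀).
m = m₀ (V₀/V)^(Q_out/(Q_in−Q_out)) = 10.46 × (8.098/3.83504)^(-2.28365) = 1.89775 g.
C = m/V = 1.89775/3.83504 = 0.494846 g/m³.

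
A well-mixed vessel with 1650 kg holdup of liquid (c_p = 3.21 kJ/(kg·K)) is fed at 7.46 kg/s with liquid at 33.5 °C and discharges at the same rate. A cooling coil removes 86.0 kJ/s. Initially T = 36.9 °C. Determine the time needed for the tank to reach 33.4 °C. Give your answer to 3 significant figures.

154 s

M c_p dT/dt = ṁ c_p (T_in − T) − Q̇.
τ = M/ṁ = 221.18 s; T_ss = T_in − Q̇/(ṁ c_p) = 29.909 °C.
T(t) = T_ss + (T₀ − T_ss) e^(−t/τ). Set T = 33.4:
e^(−t/τ) = (33.4 − 29.909)/(36.9 − 29.909) = 0.49938
t = −221.18 · ln(0.49938) = 153.58 s.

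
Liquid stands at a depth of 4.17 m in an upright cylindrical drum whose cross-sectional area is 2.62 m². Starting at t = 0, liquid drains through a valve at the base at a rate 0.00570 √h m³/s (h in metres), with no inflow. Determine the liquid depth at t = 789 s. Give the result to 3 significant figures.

1.40 m

A dh/dt = −Q_out = −0.00570 √h.
Separate and integrate: 2(√h − √h₀) = −(0.00570/A) t.
√h = √4.17 − 0.00570·789/(2·2.62) = 2.0421 − 0.85826 = 1.1838.
h = 1.1838² = 1.4014 m.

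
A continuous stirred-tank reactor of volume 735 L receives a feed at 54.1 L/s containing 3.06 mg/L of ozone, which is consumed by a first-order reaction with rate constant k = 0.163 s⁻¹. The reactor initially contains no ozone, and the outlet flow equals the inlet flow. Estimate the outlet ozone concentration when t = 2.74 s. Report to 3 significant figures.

0.454 mg/L

Species balance: V dC/dt = Q C_in − Q C − k V C.
dC/dt = (Q/V) C_in − (Q/V + k) C; effective rate a = Q/V + k = 0.073605 + 0.163 = 0.23661 s⁻¹.
C_ss = Q C_in/(Q + kV) = 0.95193 mg/L; C(t) = C_ss + (C₀ − C_ss) e^(−a t).
C(2.74) = 0.95193 + (-0.95193)·e^(−0.23661·2.74) = 0.95193 + (-0.95193)·0.52293 = 0.45413 mg/L.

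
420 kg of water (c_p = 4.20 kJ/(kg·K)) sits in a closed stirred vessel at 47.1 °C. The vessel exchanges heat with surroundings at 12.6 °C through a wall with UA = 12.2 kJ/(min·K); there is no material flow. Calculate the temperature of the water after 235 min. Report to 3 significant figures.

Lumped-capacitance energy balance: M c_p dT/dt = UA(T_amb − T).
dT/dt = (T_ss − T)/τ with T_ss = T_amb = 12.600 °C, τ = M c_p/UA = 420·4.20/12.2 = 144.59 min.
T approaches T_ss exponentially: T(t) = T_ss + (T₀ − T_ss) e^(−t/τ).
T(235) = 12.600 + (34.500)·0.19686 = 19.392 °C.

19.4 °C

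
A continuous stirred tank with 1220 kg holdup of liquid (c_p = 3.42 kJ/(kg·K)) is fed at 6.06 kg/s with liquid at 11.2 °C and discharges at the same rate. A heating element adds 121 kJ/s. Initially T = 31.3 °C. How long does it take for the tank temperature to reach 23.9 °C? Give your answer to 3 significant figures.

147 s

M c_p dT/dt = ṁ c_p (T_in − T) + Q̇.
τ = M/ṁ = 201.32 s; T_ss = T_in + Q̇/(ṁ c_p) = 17.038 °C.
T(t) = T_ss + (T₀ − T_ss) e^(−t/τ). Set T = 23.9:
e^(−t/τ) = (23.9 − 17.038)/(31.3 − 17.038) = 0.48113
t = −201.32 · ln(0.48113) = 147.29 s.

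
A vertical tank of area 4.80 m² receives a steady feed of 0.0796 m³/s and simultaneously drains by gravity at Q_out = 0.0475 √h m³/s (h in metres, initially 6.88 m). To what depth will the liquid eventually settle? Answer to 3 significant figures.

2.81 m

Level balance: A dh/dt = 0.0796 − 0.0475 √h. Setting dh/dt = 0:
Q_in = 0.0475 √h_ss ⇒ √h_ss = 0.0796/0.0475 = 1.6758.
h_ss = 1.6758² = 2.8083 m. (Since h₀ = 6.88 m > h_ss, the level will fall toward this value.)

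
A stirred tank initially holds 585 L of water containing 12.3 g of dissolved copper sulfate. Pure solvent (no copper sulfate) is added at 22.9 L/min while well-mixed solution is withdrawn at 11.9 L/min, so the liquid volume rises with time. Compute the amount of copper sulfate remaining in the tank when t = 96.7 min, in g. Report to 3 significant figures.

4.01 g

Total volume: dV/dt = Q_in − Q_out = 11.000 L/min, so V(t) = 585 + 11.000 t and V(96.7) = 1648.7 L.
Solute balance: dm/dt = 0 − Q_out C = −Q_out m/V(t).
Separate: dm/m = −Q_out dt/V(t) ⇒ ln(m/m₀) = −(Q_out/(Q_in−Q_out)) ln(V/V₀).
m = m₀ (V₀/V)^(Q_out/(Q_in−Q_out)) = 12.3 × (585/1648.7)^(1.0818) = 4.0096 g.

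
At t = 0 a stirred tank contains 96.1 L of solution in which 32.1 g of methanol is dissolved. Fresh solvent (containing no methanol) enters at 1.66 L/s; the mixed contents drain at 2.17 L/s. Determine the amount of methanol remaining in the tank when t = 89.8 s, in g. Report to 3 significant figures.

Let m(t) be the amount of methanol. Volume: V(t) = V₀ + (Q_in − Q_out) t = 96.1 − 0.51000 t; V(89.8) = 50.302 L.
Solute balance: dm/dt = 0 − Q_out C = −Q_out m/V(t).
Separate: dm/m = −Q_out dt/V(t) ⇒ ln(m/m₀) = −(Q_out/(Q_in−Q_out)) ln(V/V₀).
m = m₀ (V₀/V)^(Q_out/(Q_in−Q_out)) = 32.1 × (96.1/50.302)^(-4.2549) = 2.0431 g.

2.04 g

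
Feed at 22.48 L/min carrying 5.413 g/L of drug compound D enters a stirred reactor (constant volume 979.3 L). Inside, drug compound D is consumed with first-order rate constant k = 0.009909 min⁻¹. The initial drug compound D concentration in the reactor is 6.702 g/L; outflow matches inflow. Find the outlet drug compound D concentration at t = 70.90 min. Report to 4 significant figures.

V dC/dt = Q(C_in − C) − k V C.
dC/dt = (Q/V) C_in − (Q/V + k) C; effective rate a = Q/V + k = 0.0229552 + 0.009909 = 0.0328642 min⁻¹.
C_ss = Q C_in/(Q + kV) = 3.78091 g/L; C(t) = C_ss + (C₀ − C_ss) e^(−a t).
C(70.90) = 3.78091 + (2.92109)·e^(−0.0328642·70.90) = 3.78091 + (2.92109)·0.0972890 = 4.06510 g/L.

4.065 g/L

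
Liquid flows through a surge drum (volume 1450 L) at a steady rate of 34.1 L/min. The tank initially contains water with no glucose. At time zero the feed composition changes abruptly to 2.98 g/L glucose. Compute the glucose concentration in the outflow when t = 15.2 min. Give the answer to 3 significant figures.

0.896 g/L

Species balance on the tank: V dC/dt = Q(C_in − C).
So dC/dt = (C_in − C)/τ with τ = V/Q = 1450/34.1 = 42.522 min.
C approaches C_in exponentially: C(t) = C_in + (C₀ − C_in) e^(−t/τ).
C(15.2) = 2.98 + (0 − 2.98)·e^(−15.2/42.522) = 2.98 + (-2.9800)·0.69945 = 0.89564 g/L.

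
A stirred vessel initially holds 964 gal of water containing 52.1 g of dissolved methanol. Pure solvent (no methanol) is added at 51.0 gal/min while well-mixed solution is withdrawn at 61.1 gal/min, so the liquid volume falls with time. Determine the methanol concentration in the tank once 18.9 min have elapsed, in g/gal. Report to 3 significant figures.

Let m(t) be the amount of methanol. Volume: V(t) = V₀ + (Q_in − Q_out) t = 964 − 10.100 t; V(18.9) = 773.11 gal.
Solute balance: dm/dt = 0 − Q_out C = −Q_out m/V(t).
dm/m = −Q_out dt/(V₀ − 10.100 t); integrating gives ln(m/m₀) = −(Q_out/(Q_in−Q_out)) ln(V/V₀).
m = m₀ (V₀/V)^(Q_out/(Q_in−Q_out)) = 52.1 × (964/773.11)^(-6.0495) = 13.711 g.
C = m/V = 13.711/773.11 = 0.017735 g/gal.

0.0177 g/gal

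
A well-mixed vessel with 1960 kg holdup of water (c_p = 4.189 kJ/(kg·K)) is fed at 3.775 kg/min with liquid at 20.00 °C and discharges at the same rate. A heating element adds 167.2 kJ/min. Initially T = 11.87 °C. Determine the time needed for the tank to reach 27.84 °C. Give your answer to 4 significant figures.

998.5 min

M c_p dT/dt = ṁ c_p (T_in − T) + Q̇.
τ = M/ṁ = 519.205 min; T_ss = T_in + Q̇/(ṁ c_p) = 30.5733 °C.
T(t) = T_ss + (T₀ − T_ss) e^(−t/τ). Set T = 27.84:
e^(−t/τ) = (27.84 − 30.5733)/(11.87 − 30.5733) = 0.146138
t = −519.205 · ln(0.146138) = 998.537 min.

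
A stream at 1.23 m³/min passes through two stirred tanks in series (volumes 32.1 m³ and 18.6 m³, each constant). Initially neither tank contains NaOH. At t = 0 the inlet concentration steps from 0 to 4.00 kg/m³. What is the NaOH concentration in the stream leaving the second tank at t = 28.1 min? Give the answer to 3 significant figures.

Species balance on tank i: dCᵢ/dt = (Cᵢ₋₁ − Cᵢ)/τᵢ with τᵢ = Vᵢ/Q.
τ₁ = 32.1/1.23 = 26.098 min; τ₂ = 18.6/1.23 = 15.122 min.
Solving the cascade with C₁(0)=C₂(0)=0 gives C₂(t) = C_in[1 − (τ₁ e^(−t/τ₁) − τ₂ e^(−t/τ₂))/(τ₁ − τ₂)].
At t = 28.1: e^(−t/τ₁) = 0.34071, e^(−t/τ₂) = 0.15595.
C₂ = 4.00·[1 − (26.098·0.34071 − 15.122·0.15595)/(10.976)] = 4.00·0.40473 = 1.6189 kg/m³.

1.62 kg/m³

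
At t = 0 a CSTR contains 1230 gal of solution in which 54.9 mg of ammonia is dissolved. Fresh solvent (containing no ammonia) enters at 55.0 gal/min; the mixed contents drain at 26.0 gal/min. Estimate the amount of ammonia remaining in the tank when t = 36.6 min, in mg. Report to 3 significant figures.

Total volume: dV/dt = Q_in − Q_out = 29.000 gal/min, so V(t) = 1230 + 29.000 t and V(36.6) = 2291.4 gal.
No ammonia enters, so dm/dt = −Q_out · (m/V).
dm/m = −Q_out dt/(V₀ + 29.000 t); integrating gives ln(m/m₀) = −(Q_out/(Q_in−Q_out)) ln(V/V₀).
m = m₀ (V₀/V)^(Q_out/(Q_in−Q_out)) = 54.9 × (1230/2291.4)^(0.89655) = 31.429 mg.

31.4 mg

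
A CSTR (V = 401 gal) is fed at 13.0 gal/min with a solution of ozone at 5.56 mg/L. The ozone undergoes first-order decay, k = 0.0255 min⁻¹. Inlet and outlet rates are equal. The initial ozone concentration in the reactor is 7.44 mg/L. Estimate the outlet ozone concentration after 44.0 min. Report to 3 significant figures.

3.45 mg/L

Species balance: V dC/dt = Q C_in − Q C − k V C.
dC/dt = (Q/V) C_in − (Q/V + k) C; effective rate a = Q/V + k = 0.032419 + 0.0255 = 0.057919 min⁻¹.
C_ss = Q C_in/(Q + kV) = 3.1121 mg/L; C(t) = C_ss + (C₀ − C_ss) e^(−a t).
C(44.0) = 3.1121 + (4.3279)·e^(−0.057919·44.0) = 3.1121 + (4.3279)·0.078204 = 3.4506 mg/L.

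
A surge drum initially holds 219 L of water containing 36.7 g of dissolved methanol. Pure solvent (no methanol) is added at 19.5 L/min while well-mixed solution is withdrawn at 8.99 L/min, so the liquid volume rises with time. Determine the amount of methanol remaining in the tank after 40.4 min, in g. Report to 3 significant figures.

Let m(t) be the amount of methanol. Volume: V(t) = V₀ + (Q_in − Q_out) t = 219 + 10.510 t; V(40.4) = 643.60 L.
No methanol enters, so dm/dt = −Q_out · (m/V).
dm/m = −Q_out dt/(V₀ + 10.510 t); integrating gives ln(m/m₀) = −(Q_out/(Q_in−Q_out)) ln(V/V₀).
m = m₀ (V₀/V)^(Q_out/(Q_in−Q_out)) = 36.7 × (219/643.60)^(0.85538) = 14.595 g.

14.6 g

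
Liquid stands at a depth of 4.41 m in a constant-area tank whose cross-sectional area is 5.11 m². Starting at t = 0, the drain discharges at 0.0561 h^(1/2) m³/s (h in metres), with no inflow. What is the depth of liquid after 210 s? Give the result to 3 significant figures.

0.897 m

A dh/dt = −Q_out = −0.0561 √h.
Separate and integrate: 2(√h − √h₀) = −(0.0561/A) t.
√h = √4.41 − 0.0561·210/(2·5.11) = 2.1000 − 1.1527 = 0.94726.
h = 0.94726² = 0.89730 m.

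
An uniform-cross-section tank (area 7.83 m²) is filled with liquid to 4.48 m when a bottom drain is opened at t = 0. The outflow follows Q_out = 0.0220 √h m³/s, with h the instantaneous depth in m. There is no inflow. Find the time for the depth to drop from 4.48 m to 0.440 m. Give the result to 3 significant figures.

Mass balance (ρ constant): A dh/dt = −0.0220 √h.
This is separable: 2 d(√h)/dt = −0.0220/A, so √h = √h₀ − (0.0220/(2A)) t.
t = 2A(√h₀ − √h)/0.0220 = 2·7.83·(√4.48 − √0.440)/0.0220
  = 15.660 × (2.1166 − 0.66332) / 0.0220 = 1034.5 s.

1030 s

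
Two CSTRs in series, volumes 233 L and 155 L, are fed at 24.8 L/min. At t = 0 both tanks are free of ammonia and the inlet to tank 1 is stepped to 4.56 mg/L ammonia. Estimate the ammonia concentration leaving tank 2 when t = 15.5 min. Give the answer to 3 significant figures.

2.70 mg/L

Each tank obeys Vᵢ dCᵢ/dt = Q(Cᵢ₋₁ − Cᵢ), so τᵢ = Vᵢ/Q.
τ₁ = 233/24.8 = 9.3952 min; τ₂ = 155/24.8 = 6.2500 min.
Tank 1: C₁ = C_in(1 − e^(−t/τ₁)). Tank 2 (τ₁ ≠ τ₂): C₂ = C_in[1 − (τ₁ e^(−t/τ₁) − τ₂ e^(−t/τ₂))/(τ₁ − τ₂)].
At t = 15.5: e^(−t/τ₁) = 0.19209, e^(−t/τ₂) = 0.083743.
C₂ = 4.56·[1 − (9.3952·0.19209 − 6.2500·0.083743)/(3.1452)] = 4.56·0.59260 = 2.7023 mg/L.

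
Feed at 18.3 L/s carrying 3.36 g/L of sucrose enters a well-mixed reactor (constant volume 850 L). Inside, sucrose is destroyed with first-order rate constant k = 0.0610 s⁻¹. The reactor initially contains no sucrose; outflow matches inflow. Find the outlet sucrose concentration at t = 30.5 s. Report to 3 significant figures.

Species balance: V dC/dt = Q C_in − Q C − k V C.
This is linear with rate a = Q/V + k = 0.082529 s⁻¹.
C_ss = Q C_in/(Q + kV) = 0.87652 g/L; C(t) = C_ss + (C₀ − C_ss) e^(−a t).
C(30.5) = 0.87652 + (-0.87652)·e^(−0.082529·30.5) = 0.87652 + (-0.87652)·0.080689 = 0.80580 g/L.

0.806 g/L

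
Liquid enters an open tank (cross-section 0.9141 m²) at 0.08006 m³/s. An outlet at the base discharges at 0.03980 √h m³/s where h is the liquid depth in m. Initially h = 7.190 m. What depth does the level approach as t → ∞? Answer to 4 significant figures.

4.046 m

A dh/dt = Q_in − 0.03980 √h. Steady state requires inflow = outflow:
Q_in = 0.03980 √h_ss ⇒ √h_ss = 0.08006/0.03980 = 2.01156.
h_ss = 2.01156² = 4.04636 m. (Since h₀ = 7.190 m > h_ss, the level will fall toward this value.)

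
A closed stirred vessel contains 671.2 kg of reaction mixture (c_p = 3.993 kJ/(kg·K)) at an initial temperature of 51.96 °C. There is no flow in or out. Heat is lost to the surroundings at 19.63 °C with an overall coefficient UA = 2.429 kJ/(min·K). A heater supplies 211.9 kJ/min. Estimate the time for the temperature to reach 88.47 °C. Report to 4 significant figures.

1206 min

Lumped-capacitance energy balance: M c_p dT/dt = UA(T_amb − T) + Q̇.
τ = M c_p/UA = 1103.38 min; T_ss = T_amb + Q̇/UA = 19.63 + 211.9/2.429 = 106.868 °C.
T(t) = T_ss + (T₀ − T_ss)e^(−t/τ); set T = 88.47:
t = −τ ln[(T − T_ss)/(T₀ − T_ss)] = −1103.38 · ln(0.335064) = 1206.47 min.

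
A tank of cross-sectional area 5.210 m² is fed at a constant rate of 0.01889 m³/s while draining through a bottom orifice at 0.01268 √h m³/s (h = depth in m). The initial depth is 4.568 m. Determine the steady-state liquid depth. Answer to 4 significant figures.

2.219 m

Mass balance (ρ constant): A dh/dt = Q_in − 0.01268 √h. At steady state dh/dt = 0:
Q_in = 0.01268 √h_ss ⇒ √h_ss = 0.01889/0.01268 = 1.48975.
h_ss = 1.48975² = 2.21935 m. (Since h₀ = 4.568 m > h_ss, the level will fall toward this value.)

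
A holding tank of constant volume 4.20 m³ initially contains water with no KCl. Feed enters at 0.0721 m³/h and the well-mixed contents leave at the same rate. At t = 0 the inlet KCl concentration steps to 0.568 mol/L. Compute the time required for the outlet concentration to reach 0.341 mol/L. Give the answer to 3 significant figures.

Species balance: V dC/dt = Q(C_in − C) ⇒ τ = V/Q = 58.252 h.
C(t) = C_in + (C₀ − C_in) e^(−t/τ). Set C = 0.341 and solve for t:
e^(−t/τ) = (C − C_in)/(C₀ − C_in) = (0.341 − 0.568)/(0 − 0.568) = 0.39965
t = −τ ln(…) = 58.252 × 0.91717 = 53.427 h.

53.4 h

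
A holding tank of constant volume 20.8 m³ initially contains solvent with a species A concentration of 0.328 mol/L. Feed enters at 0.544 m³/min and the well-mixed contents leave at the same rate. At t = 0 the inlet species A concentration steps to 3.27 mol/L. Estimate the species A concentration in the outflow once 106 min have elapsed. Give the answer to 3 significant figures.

3.09 mol/L

Species balance on the tank: V dC/dt = Q(C_in − C).
Time constant τ = V/Q = 20.8/0.544 = 38.235 min.
C approaches C_in exponentially: C(t) = C_in + (C₀ − C_in) e^(−t/τ).
C(106) = 3.27 + (0.328 − 3.27)·e^(−106/38.235) = 3.27 + (-2.9420)·0.062518 = 3.0861 mol/L.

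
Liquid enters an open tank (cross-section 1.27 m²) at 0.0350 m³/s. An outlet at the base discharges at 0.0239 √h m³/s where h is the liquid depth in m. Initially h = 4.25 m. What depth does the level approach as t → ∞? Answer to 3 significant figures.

Mass balance (ρ constant): A dh/dt = Q_in − 0.0239 √h. At steady state dh/dt = 0:
Q_in = 0.0239 √h_ss ⇒ √h_ss = 0.0350/0.0239 = 1.4644.
h_ss = 1.4644² = 2.1446 m. (Since h₀ = 4.25 m > h_ss, the level will fall toward this value.)

2.14 m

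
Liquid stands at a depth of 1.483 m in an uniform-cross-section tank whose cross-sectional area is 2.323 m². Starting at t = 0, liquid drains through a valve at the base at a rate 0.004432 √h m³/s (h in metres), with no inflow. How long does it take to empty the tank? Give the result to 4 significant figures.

A dh/dt = −Q_out = −0.004432 √h.
This is separable: 2 d(√h)/dt = −0.004432/A, so √h = √h₀ − (0.004432/(2A)) t.
Set h = 0: 2√h₀ = (0.004432/A) t_empty ⇒ t_empty = 2A√h₀/0.004432.
t_empty = 2·2.323·√1.483/0.004432 = 4.64600·1.21778/0.004432 = 1276.59 s.

1277 s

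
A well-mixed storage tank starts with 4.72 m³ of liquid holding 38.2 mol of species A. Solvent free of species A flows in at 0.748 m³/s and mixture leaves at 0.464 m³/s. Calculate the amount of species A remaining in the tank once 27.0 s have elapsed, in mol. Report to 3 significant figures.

Let m(t) be the amount of species A. Volume: V(t) = V₀ + (Q_in − Q_out) t = 4.72 + 0.28400 t; V(27.0) = 12.388 m³.
Species balance (pure solvent in): dm/dt = −Q_out · m/V(t).
Separate: dm/m = −Q_out dt/V(t) ⇒ ln(m/m₀) = −(Q_out/(Q_in−Q_out)) ln(V/V₀).
m = m₀ (V₀/V)^(Q_out/(Q_in−Q_out)) = 38.2 × (4.72/12.388)^(1.6338) = 7.8959 mol.

7.90 mol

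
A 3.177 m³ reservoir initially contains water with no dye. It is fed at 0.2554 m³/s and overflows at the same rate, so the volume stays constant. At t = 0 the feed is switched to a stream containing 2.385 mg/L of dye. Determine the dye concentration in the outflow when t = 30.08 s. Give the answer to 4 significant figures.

2.173 mg/L

Transient balance on the dissolved component: V dC/dt = Q(C_in − C).
So dC/dt = (C_in − C)/τ with τ = V/Q = 3.177/0.2554 = 12.4393 s.
C approaches C_in exponentially: C(t) = C_in + (C₀ − C_in) e^(−t/τ).
C(30.08) = 2.385 + (0 − 2.385)·e^(−30.08/12.4393) = 2.385 + (-2.38500)·0.0890871 = 2.17253 mg/L.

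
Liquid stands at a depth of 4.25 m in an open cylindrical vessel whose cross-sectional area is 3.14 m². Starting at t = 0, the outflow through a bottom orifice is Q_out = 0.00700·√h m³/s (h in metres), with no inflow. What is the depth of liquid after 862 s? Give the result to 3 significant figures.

1.21 m

A dh/dt = −Q_out = −0.00700 √h.
Separate and integrate: 2(√h − √h₀) = −(0.00700/A) t.
√h = √4.25 − 0.00700·862/(2·3.14) = 2.0616 − 0.96083 = 1.1007.
h = 1.1007² = 1.2116 m.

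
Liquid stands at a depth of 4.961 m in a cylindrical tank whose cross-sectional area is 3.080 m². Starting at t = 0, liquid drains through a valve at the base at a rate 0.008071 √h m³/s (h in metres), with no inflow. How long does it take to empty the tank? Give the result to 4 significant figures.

1700 s

With no inflow, A dh/dt = −0.008071 √h.
Separate and integrate: 2(√h − √h₀) = −(0.008071/A) t.
Set h = 0: 2√h₀ = (0.008071/A) t_empty ⇒ t_empty = 2A√h₀/0.008071.
t_empty = 2·3.080·√4.961/0.008071 = 6.16000·2.22733/0.008071 = 1699.96 s.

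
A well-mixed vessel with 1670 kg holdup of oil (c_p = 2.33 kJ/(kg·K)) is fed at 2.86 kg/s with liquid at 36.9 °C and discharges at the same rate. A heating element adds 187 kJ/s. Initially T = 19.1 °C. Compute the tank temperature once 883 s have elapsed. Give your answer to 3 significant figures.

54.9 °C

M c_p dT/dt = ṁ c_p (T_in − T) + Q̇.
Rearrange: dT/dt = (T_ss − T)/τ with τ = M/ṁ = 583.92 s and T_ss = T_in + Q̇/(ṁ c_p) = 64.962 °C.
Integrating: T(t) = T_ss + (T₀ − T_ss) e^(−t/τ).
T(883) = 64.962 + (-45.862)·e^(−883/583.92) = 64.962 + (-45.862)·0.22042 = 54.853 °C.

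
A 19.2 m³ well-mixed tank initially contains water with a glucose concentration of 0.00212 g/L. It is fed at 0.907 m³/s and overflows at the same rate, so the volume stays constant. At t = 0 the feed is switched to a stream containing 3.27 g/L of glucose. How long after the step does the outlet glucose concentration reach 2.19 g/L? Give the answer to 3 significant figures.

23.4 s

Unsteady species balance (constant V, well mixed): V dC/dt = Q(C_in − C), so τ = V/Q = 21.169 s.
C(t) = C_in + (C₀ − C_in) e^(−t/τ). Set C = 2.19 and solve for t:
e^(−t/τ) = (C − C_in)/(C₀ − C_in) = (2.19 − 3.27)/(0.00212 − 3.27) = 0.33049
t = −τ ln(…) = 21.169 × 1.1072 = 23.438 s.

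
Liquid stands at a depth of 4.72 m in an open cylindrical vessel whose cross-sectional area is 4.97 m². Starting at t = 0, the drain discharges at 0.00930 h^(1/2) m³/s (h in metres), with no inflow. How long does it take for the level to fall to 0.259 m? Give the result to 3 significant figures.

A dh/dt = −Q_out = −0.00930 √h.
Separate and integrate: 2(√h − √h₀) = −(0.00930/A) t.
t = 2A(√h₀ − √h)/0.00930 = 2·4.97·(√4.72 − √0.259)/0.00930
  = 9.9400 × (2.1726 − 0.50892) / 0.00930 = 1778.1 s.

1780 s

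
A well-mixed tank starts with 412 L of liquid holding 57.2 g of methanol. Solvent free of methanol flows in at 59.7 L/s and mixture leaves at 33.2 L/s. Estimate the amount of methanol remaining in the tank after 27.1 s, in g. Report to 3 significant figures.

16.2 g

Total volume: dV/dt = Q_in − Q_out = 26.500 L/s, so V(t) = 412 + 26.500 t and V(27.1) = 1130.2 L.
No methanol enters, so dm/dt = −Q_out · (m/V).
Separate: dm/m = −Q_out dt/V(t) ⇒ ln(m/m₀) = −(Q_out/(Q_in−Q_out)) ln(V/V₀).
m = m₀ (V₀/V)^(Q_out/(Q_in−Q_out)) = 57.2 × (412/1130.2)^(1.2528) = 16.157 g.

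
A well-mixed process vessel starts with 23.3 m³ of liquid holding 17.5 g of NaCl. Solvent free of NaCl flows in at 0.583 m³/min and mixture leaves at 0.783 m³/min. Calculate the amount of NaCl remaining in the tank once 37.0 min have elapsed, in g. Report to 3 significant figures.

Total volume: dV/dt = Q_in − Q_out = -0.20000 m³/min, so V(t) = 23.3 − 0.20000 t and V(37.0) = 15.900 m³.
No NaCl enters, so dm/dt = −Q_out · (m/V).
dm/m = −Q_out dt/(V₀ − 0.20000 t); integrating gives ln(m/m₀) = −(Q_out/(Q_in−Q_out)) ln(V/V₀).
m = m₀ (V₀/V)^(Q_out/(Q_in−Q_out)) = 17.5 × (23.3/15.900)^(-3.9150) = 3.9202 g.

3.92 g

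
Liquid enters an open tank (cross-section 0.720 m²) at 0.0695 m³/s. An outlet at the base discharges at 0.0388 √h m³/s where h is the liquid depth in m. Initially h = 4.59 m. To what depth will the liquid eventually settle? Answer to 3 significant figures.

3.21 m

A dh/dt = Q_in − 0.0388 √h. Steady state requires inflow = outflow:
Q_in = 0.0388 √h_ss ⇒ √h_ss = 0.0695/0.0388 = 1.7912.
h_ss = 1.7912² = 3.2085 m. (Since h₀ = 4.59 m > h_ss, the level will fall toward this value.)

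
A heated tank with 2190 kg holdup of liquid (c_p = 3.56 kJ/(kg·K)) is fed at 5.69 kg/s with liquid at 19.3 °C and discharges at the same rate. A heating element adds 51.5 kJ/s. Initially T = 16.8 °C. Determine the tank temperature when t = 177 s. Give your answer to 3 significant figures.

18.7 °C

Energy balance: M c_p dT/dt = ṁ c_p (T_in − T) + 51.5.
Rearrange: dT/dt = (T_ss − T)/τ with τ = M/ṁ = 384.89 s and T_ss = T_in + Q̇/(ṁ c_p) = 21.842 °C.
Solution: T(t) = T_ss + (T₀ − T_ss) e^(−t/τ).
T(177) = 21.842 + (-5.0424)·e^(−177/384.89) = 21.842 + (-5.0424)·0.63136 = 18.659 °C.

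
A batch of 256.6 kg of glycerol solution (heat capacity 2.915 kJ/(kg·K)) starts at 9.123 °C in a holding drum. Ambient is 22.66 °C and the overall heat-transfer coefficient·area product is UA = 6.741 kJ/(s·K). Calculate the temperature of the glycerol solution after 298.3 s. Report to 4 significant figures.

Lumped-capacitance energy balance: M c_p dT/dt = UA(T_amb − T).
dT/dt = (T_ss − T)/τ with T_ss = T_amb = 22.6600 °C, τ = M c_p/UA = 256.6·2.915/6.741 = 110.961 s.
Solution: T(t) = T_ss + (T₀ − T_ss) e^(−t/τ).
T(298.3) = 22.6600 + (-13.5370)·0.0679945 = 21.7396 °C.

21.74 °C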